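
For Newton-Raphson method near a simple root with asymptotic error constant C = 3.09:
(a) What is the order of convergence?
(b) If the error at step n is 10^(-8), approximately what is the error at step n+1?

(a) Newton-Raphson has quadratic (order 2) convergence near simple roots.
    This means |e_{n+1}| ≈ C|e_n|².

(b) With |e_n| = 10^(-8) and C = 3.09:
    |e_{n+1}| ≈ 3.09 × (10^(-8))² = 3.09 × 10^(-16)

(a) 2 (quadratic); (b) |e_{n+1}| ≈ 3.090e-16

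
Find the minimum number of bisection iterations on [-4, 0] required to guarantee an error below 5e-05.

We need (b-a)/2^n ≤ 5e-05
(0 - (-4))/2^n ≤ 5e-05
4/2^n ≤ 5e-05
2^n ≥ 80000
n ≥ log₂(80000) = 16.29
n ≥ 17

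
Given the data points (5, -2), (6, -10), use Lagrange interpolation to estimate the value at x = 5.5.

Lagrange interpolation formula:
P(x) = Σ yᵢ × Lᵢ(x)
where Lᵢ(x) = Π_{j≠i} (x - xⱼ)/(xᵢ - xⱼ)

L_0(5.5) = (5.5 - 6)/(5 - 6) = 0.500000
L_1(5.5) = (5.5 - 5)/(6 - 5) = 0.500000

P(5.5) = (-2)×L_0(5.5) + (-10)×L_1(5.5)
P(5.5) = -6.000000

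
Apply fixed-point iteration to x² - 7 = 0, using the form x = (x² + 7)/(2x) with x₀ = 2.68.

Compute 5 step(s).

Equation: x² - 7 = 0
Fixed-point form: x = (x² + 7)/(2x)
x₀ = 2.68

x_1 = g(2.680000) = 2.645970
x_2 = g(2.645970) = 2.645751
x_3 = g(2.645751) = 2.645751
x_4 = g(2.645751) = 2.645751
x_5 = g(2.645751) = 2.645751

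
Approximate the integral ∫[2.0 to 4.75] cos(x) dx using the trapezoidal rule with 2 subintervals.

f(x) = cos(x)
a = 2.0, b = 4.75, n = 2
h = (b - a)/n = 1.375000

Trapezoidal rule: (h/2)[f(x₀) + 2f(x₁) + 2f(x₂) + ... + f(xₙ)]

x_0 = 2.0000, f(x_0) = -0.416147, coefficient = 1
x_1 = 3.3750, f(x_1) = -0.972884, coefficient = 2
x_2 = 4.7500, f(x_2) = 0.037602, coefficient = 1

I ≈ (1.375000/2) × -2.324313 = -1.597965
Exact value: -1.908590
Error: 0.310625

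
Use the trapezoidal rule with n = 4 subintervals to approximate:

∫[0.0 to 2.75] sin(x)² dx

f(x) = sin(x)²
a = 0.0, b = 2.75, n = 4
h = (b - a)/n = 0.687500

Trapezoidal rule: (h/2)[f(x₀) + 2f(x₁) + 2f(x₂) + ... + f(xₙ)]

x_0 = 0.0000, f(x_0) = 0.000000, coefficient = 1
x_1 = 0.6875, f(x_1) = 0.402726, coefficient = 2
x_2 = 1.3750, f(x_2) = 0.962151, coefficient = 2
x_3 = 2.0625, f(x_3) = 0.777095, coefficient = 2
x_4 = 2.7500, f(x_4) = 0.145665, coefficient = 1

I ≈ (0.687500/2) × 4.429609 = 1.522678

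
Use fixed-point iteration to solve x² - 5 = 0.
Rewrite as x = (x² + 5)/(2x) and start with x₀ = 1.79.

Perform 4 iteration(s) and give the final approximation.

Equation: x² - 5 = 0
Fixed-point form: x = (x² + 5)/(2x)
x₀ = 1.79

x_1 = g(1.790000) = 2.291648
x_2 = g(2.291648) = 2.236742
x_3 = g(2.236742) = 2.236068
x_4 = g(2.236068) = 2.236068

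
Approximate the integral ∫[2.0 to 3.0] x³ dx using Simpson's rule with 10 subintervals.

f(x) = x³
a = 2.0, b = 3.0, n = 10
h = (b - a)/n = 0.100000

Simpson's rule: (h/3)[f(x₀) + 4f(x₁) + 2f(x₂) + ... + f(xₙ)]

x_0 = 2.0000, f(x_0) = 8.000000, coefficient = 1
x_1 = 2.1000, f(x_1) = 9.261000, coefficient = 4
x_2 = 2.2000, f(x_2) = 10.648000, coefficient = 2
x_3 = 2.3000, f(x_3) = 12.167000, coefficient = 4
x_4 = 2.4000, f(x_4) = 13.824000, coefficient = 2
x_5 = 2.5000, f(x_5) = 15.625000, coefficient = 4
x_6 = 2.6000, f(x_6) = 17.576000, coefficient = 2
x_7 = 2.7000, f(x_7) = 19.683000, coefficient = 4
x_8 = 2.8000, f(x_8) = 21.952000, coefficient = 2
x_9 = 2.9000, f(x_9) = 24.389000, coefficient = 4
x_10 = 3.0000, f(x_10) = 27.000000, coefficient = 1

I ≈ (0.100000/3) × 487.500000 = 16.250000
Exact value: 16.250000
Error: 0.000000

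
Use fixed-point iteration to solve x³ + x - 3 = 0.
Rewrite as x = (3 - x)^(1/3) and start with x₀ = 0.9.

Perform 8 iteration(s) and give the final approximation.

Equation: x³ + x - 3 = 0
Fixed-point form: x = (3 - x)^(1/3)
x₀ = 0.9

x_1 = g(0.900000) = 1.280579
x_2 = g(1.280579) = 1.198011
x_3 = g(1.198011) = 1.216888
x_4 = g(1.216888) = 1.212624
x_5 = g(1.212624) = 1.213590
x_6 = g(1.213590) = 1.213371
x_7 = g(1.213371) = 1.213421
x_8 = g(1.213421) = 1.213410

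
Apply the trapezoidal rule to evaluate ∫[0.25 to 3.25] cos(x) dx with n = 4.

f(x) = cos(x)
a = 0.25, b = 3.25, n = 4
h = (b - a)/n = 0.750000

Trapezoidal rule: (h/2)[f(x₀) + 2f(x₁) + 2f(x₂) + ... + f(xₙ)]

x_0 = 0.2500, f(x_0) = 0.968912, coefficient = 1
x_1 = 1.0000, f(x_1) = 0.540302, coefficient = 2
x_2 = 1.7500, f(x_2) = -0.178246, coefficient = 2
x_3 = 2.5000, f(x_3) = -0.801144, coefficient = 2
x_4 = 3.2500, f(x_4) = -0.994130, coefficient = 1

I ≈ (0.750000/2) × -0.903392 = -0.338772
Exact value: -0.355599
Error: 0.016827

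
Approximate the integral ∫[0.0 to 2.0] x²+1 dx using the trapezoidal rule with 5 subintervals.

f(x) = x²+1
a = 0.0, b = 2.0, n = 5
h = (b - a)/n = 0.400000

Trapezoidal rule: (h/2)[f(x₀) + 2f(x₁) + 2f(x₂) + ... + f(xₙ)]

x_0 = 0.0000, f(x_0) = 1.000000, coefficient = 1
x_1 = 0.4000, f(x_1) = 1.160000, coefficient = 2
x_2 = 0.8000, f(x_2) = 1.640000, coefficient = 2
x_3 = 1.2000, f(x_3) = 2.440000, coefficient = 2
x_4 = 1.6000, f(x_4) = 3.560000, coefficient = 2
x_5 = 2.0000, f(x_5) = 5.000000, coefficient = 1

I ≈ (0.400000/2) × 23.600000 = 4.720000
Exact value: 4.666667
Error: 0.053333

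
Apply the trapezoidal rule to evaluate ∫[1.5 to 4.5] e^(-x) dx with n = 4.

f(x) = e^(-x)
a = 1.5, b = 4.5, n = 4
h = (b - a)/n = 0.750000

Trapezoidal rule: (h/2)[f(x₀) + 2f(x₁) + 2f(x₂) + ... + f(xₙ)]

x_0 = 1.5000, f(x_0) = 0.223130, coefficient = 1
x_1 = 2.2500, f(x_1) = 0.105399, coefficient = 2
x_2 = 3.0000, f(x_2) = 0.049787, coefficient = 2
x_3 = 3.7500, f(x_3) = 0.023518, coefficient = 2
x_4 = 4.5000, f(x_4) = 0.011109, coefficient = 1

I ≈ (0.750000/2) × 0.591647 = 0.221868
Exact value: 0.212021
Error: 0.009847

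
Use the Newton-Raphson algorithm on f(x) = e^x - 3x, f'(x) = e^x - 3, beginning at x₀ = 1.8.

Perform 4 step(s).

f(x) = e^x - 3x
f'(x) = e^x - 3
x₀ = 1.8

Newton-Raphson formula: x_{n+1} = x_n - f(x_n)/f'(x_n)

Iteration 1:
  f(1.800000) = 0.649647
  f'(1.800000) = 3.049647
  x_1 = 1.800000 - 0.649647/3.049647 = 1.586976
Iteration 2:
  f(1.586976) = 0.128015
  f'(1.586976) = 1.888943
  x_2 = 1.586976 - 0.128015/1.888943 = 1.519206
Iteration 3:
  f(1.519206) = 0.010978
  f'(1.519206) = 1.568595
  x_3 = 1.519206 - 0.010978/1.568595 = 1.512207
Iteration 4:
  f(1.512207) = 0.000112
  f'(1.512207) = 1.536733
  x_4 = 1.512207 - 0.000112/1.536733 = 1.512135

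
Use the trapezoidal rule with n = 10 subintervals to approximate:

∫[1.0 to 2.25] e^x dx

f(x) = e^x
a = 1.0, b = 2.25, n = 10
h = (b - a)/n = 0.125000

Trapezoidal rule: (h/2)[f(x₀) + 2f(x₁) + 2f(x₂) + ... + f(xₙ)]

x_0 = 1.0000, f(x_0) = 2.718282, coefficient = 1
x_1 = 1.1250, f(x_1) = 3.080217, coefficient = 2
x_2 = 1.2500, f(x_2) = 3.490343, coefficient = 2
x_3 = 1.3750, f(x_3) = 3.955077, coefficient = 2
x_4 = 1.5000, f(x_4) = 4.481689, coefficient = 2
x_5 = 1.6250, f(x_5) = 5.078419, coefficient = 2
x_6 = 1.7500, f(x_6) = 5.754603, coefficient = 2
x_7 = 1.8750, f(x_7) = 6.520819, coefficient = 2
x_8 = 2.0000, f(x_8) = 7.389056, coefficient = 2
x_9 = 2.1250, f(x_9) = 8.372897, coefficient = 2
x_10 = 2.2500, f(x_10) = 9.487736, coefficient = 1

I ≈ (0.125000/2) × 108.452258 = 6.778266
Exact value: 6.769454
Error: 0.008812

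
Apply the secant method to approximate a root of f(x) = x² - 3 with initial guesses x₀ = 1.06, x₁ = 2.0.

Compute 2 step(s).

f(x) = x² - 3
x₀ = 1.06, x₁ = 2.0

Secant formula: x_{n+1} = x_n - f(x_n)(x_n - x_{n-1})/(f(x_n) - f(x_{n-1}))

Iteration 1:
  f(1.060000) = -1.876400
  f(2.000000) = 1.000000
  x_2 = 2.000000 - 1.000000×(2.000000 - 1.060000)/(1.000000 - (-1.876400))
       = 1.673203
Iteration 2:
  f(2.000000) = 1.000000
  f(1.673203) = -0.200393
  x_3 = 1.673203 - (-0.200393)×(1.673203 - 2.000000)/(-0.200393 - 1.000000)
       = 1.727758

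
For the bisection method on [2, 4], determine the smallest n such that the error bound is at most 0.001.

We need (b-a)/2^n ≤ 0.001
(4 - 2)/2^n ≤ 0.001
2/2^n ≤ 0.001
2^n ≥ 2000
n ≥ log₂(2000) = 10.97
n ≥ 11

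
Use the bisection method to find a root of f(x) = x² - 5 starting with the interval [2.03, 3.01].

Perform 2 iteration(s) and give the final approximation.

f(x) = x² - 5
Initial interval: [2.03, 3.01]

Iteration 1:
  c_1 = (2.030000 + 3.010000)/2 = 2.520000
  f(c_1) = f(2.520000) = 1.350400
  f(a) × f(c) < 0, new interval: [2.030000, 2.520000]
Iteration 2:
  c_2 = (2.030000 + 2.520000)/2 = 2.275000
  f(c_2) = f(2.275000) = 0.175625
  f(a) × f(c) < 0, new interval: [2.030000, 2.275000]

After 2 iteration(s), the approximation is c_2 = 2.275000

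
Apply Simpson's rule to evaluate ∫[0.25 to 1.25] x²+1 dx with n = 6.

f(x) = x²+1
a = 0.25, b = 1.25, n = 6
h = (b - a)/n = 0.166667

Simpson's rule: (h/3)[f(x₀) + 4f(x₁) + 2f(x₂) + ... + f(xₙ)]

x_0 = 0.2500, f(x_0) = 1.062500, coefficient = 1
x_1 = 0.4167, f(x_1) = 1.173611, coefficient = 4
x_2 = 0.5833, f(x_2) = 1.340278, coefficient = 2
x_3 = 0.7500, f(x_3) = 1.562500, coefficient = 4
x_4 = 0.9167, f(x_4) = 1.840278, coefficient = 2
x_5 = 1.0833, f(x_5) = 2.173611, coefficient = 4
x_6 = 1.2500, f(x_6) = 2.562500, coefficient = 1

I ≈ (0.166667/3) × 29.625000 = 1.645833
Exact value: 1.645833
Error: 0.000000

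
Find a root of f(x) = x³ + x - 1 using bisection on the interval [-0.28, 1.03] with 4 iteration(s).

f(x) = x³ + x - 1
Initial interval: [-0.28, 1.03]

Iteration 1:
  c_1 = (-0.280000 + 1.030000)/2 = 0.375000
  f(c_1) = f(0.375000) = -0.572266
  f(a) × f(c) ≥ 0, new interval: [0.375000, 1.030000]
Iteration 2:
  c_2 = (0.375000 + 1.030000)/2 = 0.702500
  f(c_2) = f(0.702500) = 0.049188
  f(a) × f(c) < 0, new interval: [0.375000, 0.702500]
Iteration 3:
  c_3 = (0.375000 + 0.702500)/2 = 0.538750
  f(c_3) = f(0.538750) = -0.304877
  f(a) × f(c) ≥ 0, new interval: [0.538750, 0.702500]
Iteration 4:
  c_4 = (0.538750 + 0.702500)/2 = 0.620625
  f(c_4) = f(0.620625) = -0.140326
  f(a) × f(c) ≥ 0, new interval: [0.620625, 0.702500]

After 4 iteration(s), the approximation is c_4 = 0.620625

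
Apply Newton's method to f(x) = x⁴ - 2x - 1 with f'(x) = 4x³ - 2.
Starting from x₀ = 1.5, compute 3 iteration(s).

f(x) = x⁴ - 2x - 1
f'(x) = 4x³ - 2
x₀ = 1.5

Newton-Raphson formula: x_{n+1} = x_n - f(x_n)/f'(x_n)

Iteration 1:
  f(1.500000) = 1.062500
  f'(1.500000) = 11.500000
  x_1 = 1.500000 - 1.062500/11.500000 = 1.407609
Iteration 2:
  f(1.407609) = 0.110579
  f'(1.407609) = 9.155931
  x_2 = 1.407609 - 0.110579/9.155931 = 1.395531
Iteration 3:
  f(1.395531) = 0.001724
  f'(1.395531) = 8.871234
  x_3 = 1.395531 - 0.001724/8.871234 = 1.395337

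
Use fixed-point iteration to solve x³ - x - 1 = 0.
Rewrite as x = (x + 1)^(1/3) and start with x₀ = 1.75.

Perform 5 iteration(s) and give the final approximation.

Equation: x³ - x - 1 = 0
Fixed-point form: x = (x + 1)^(1/3)
x₀ = 1.75

x_1 = g(1.750000) = 1.401020
x_2 = g(1.401020) = 1.339055
x_3 = g(1.339055) = 1.327436
x_4 = g(1.327436) = 1.325234
x_5 = g(1.325234) = 1.324816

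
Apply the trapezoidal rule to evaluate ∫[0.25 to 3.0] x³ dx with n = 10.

f(x) = x³
a = 0.25, b = 3.0, n = 10
h = (b - a)/n = 0.275000

Trapezoidal rule: (h/2)[f(x₀) + 2f(x₁) + 2f(x₂) + ... + f(xₙ)]

x_0 = 0.2500, f(x_0) = 0.015625, coefficient = 1
x_1 = 0.5250, f(x_1) = 0.144703, coefficient = 2
x_2 = 0.8000, f(x_2) = 0.512000, coefficient = 2
x_3 = 1.0750, f(x_3) = 1.242297, coefficient = 2
x_4 = 1.3500, f(x_4) = 2.460375, coefficient = 2
x_5 = 1.6250, f(x_5) = 4.291016, coefficient = 2
x_6 = 1.9000, f(x_6) = 6.859000, coefficient = 2
x_7 = 2.1750, f(x_7) = 10.289109, coefficient = 2
x_8 = 2.4500, f(x_8) = 14.706125, coefficient = 2
x_9 = 2.7250, f(x_9) = 20.234828, coefficient = 2
x_10 = 3.0000, f(x_10) = 27.000000, coefficient = 1

I ≈ (0.275000/2) × 148.494531 = 20.417998
Exact value: 20.249023
Error: 0.168975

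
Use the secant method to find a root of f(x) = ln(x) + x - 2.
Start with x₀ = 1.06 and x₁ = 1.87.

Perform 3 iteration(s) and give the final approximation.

f(x) = ln(x) + x - 2
x₀ = 1.06, x₁ = 1.87

Secant formula: x_{n+1} = x_n - f(x_n)(x_n - x_{n-1})/(f(x_n) - f(x_{n-1}))

Iteration 1:
  f(1.060000) = -0.881731
  f(1.870000) = 0.495938
  x_2 = 1.870000 - 0.495938×(1.870000 - 1.060000)/(0.495938 - (-0.881731))
       = 1.578413
Iteration 2:
  f(1.870000) = 0.495938
  f(1.578413) = 0.034833
  x_3 = 1.578413 - 0.034833×(1.578413 - 1.870000)/(0.034833 - 0.495938)
       = 1.556386
Iteration 3:
  f(1.578413) = 0.034833
  f(1.556386) = -0.001248
  x_4 = 1.556386 - (-0.001248)×(1.556386 - 1.578413)/(-0.001248 - 0.034833)
       = 1.557148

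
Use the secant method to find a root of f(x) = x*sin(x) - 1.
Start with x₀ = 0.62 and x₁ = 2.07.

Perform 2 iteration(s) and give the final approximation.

f(x) = x*sin(x) - 1
x₀ = 0.62, x₁ = 2.07

Secant formula: x_{n+1} = x_n - f(x_n)(x_n - x_{n-1})/(f(x_n) - f(x_{n-1}))

Iteration 1:
  f(0.620000) = -0.639758
  f(2.070000) = 0.817386
  x_2 = 2.070000 - 0.817386×(2.070000 - 0.620000)/(0.817386 - (-0.639758))
       = 1.256622
Iteration 2:
  f(2.070000) = 0.817386
  f(1.256622) = 0.195112
  x_3 = 1.256622 - 0.195112×(1.256622 - 2.070000)/(0.195112 - 0.817386)
       = 1.001589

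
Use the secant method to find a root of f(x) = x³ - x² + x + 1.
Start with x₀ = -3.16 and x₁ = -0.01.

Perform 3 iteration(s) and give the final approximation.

f(x) = x³ - x² + x + 1
x₀ = -3.16, x₁ = -0.01

Secant formula: x_{n+1} = x_n - f(x_n)(x_n - x_{n-1})/(f(x_n) - f(x_{n-1}))

Iteration 1:
  f(-3.160000) = -43.700096
  f(-0.010000) = 0.989899
  x_2 = -0.010000 - 0.989899×(-0.010000 - (-3.160000))/(0.989899 - (-43.700096))
       = -0.079774
Iteration 2:
  f(-0.010000) = 0.989899
  f(-0.079774) = 0.913355
  x_3 = -0.079774 - 0.913355×(-0.079774 - (-0.010000))/(0.913355 - 0.989899)
       = -0.912340
Iteration 3:
  f(-0.079774) = 0.913355
  f(-0.912340) = -1.504105
  x_4 = -0.912340 - (-1.504105)×(-0.912340 - (-0.079774))/(-1.504105 - 0.913355)
       = -0.394331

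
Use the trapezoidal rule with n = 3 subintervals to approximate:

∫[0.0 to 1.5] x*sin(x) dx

f(x) = x*sin(x)
a = 0.0, b = 1.5, n = 3
h = (b - a)/n = 0.500000

Trapezoidal rule: (h/2)[f(x₀) + 2f(x₁) + 2f(x₂) + ... + f(xₙ)]

x_0 = 0.0000, f(x_0) = 0.000000, coefficient = 1
x_1 = 0.5000, f(x_1) = 0.239713, coefficient = 2
x_2 = 1.0000, f(x_2) = 0.841471, coefficient = 2
x_3 = 1.5000, f(x_3) = 1.496242, coefficient = 1

I ≈ (0.500000/2) × 3.658610 = 0.914652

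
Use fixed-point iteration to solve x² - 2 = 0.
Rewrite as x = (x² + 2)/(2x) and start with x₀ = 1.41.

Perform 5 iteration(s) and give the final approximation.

Equation: x² - 2 = 0
Fixed-point form: x = (x² + 2)/(2x)
x₀ = 1.41

x_1 = g(1.410000) = 1.414220
x_2 = g(1.414220) = 1.414214
x_3 = g(1.414214) = 1.414214
x_4 = g(1.414214) = 1.414214
x_5 = g(1.414214) = 1.414214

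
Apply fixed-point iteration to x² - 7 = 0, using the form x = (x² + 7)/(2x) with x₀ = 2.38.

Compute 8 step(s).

Equation: x² - 7 = 0
Fixed-point form: x = (x² + 7)/(2x)
x₀ = 2.38

x_1 = g(2.380000) = 2.660588
x_2 = g(2.660588) = 2.645793
x_3 = g(2.645793) = 2.645751
x_4 = g(2.645751) = 2.645751
x_5 = g(2.645751) = 2.645751
x_6 = g(2.645751) = 2.645751
x_7 = g(2.645751) = 2.645751
x_8 = g(2.645751) = 2.645751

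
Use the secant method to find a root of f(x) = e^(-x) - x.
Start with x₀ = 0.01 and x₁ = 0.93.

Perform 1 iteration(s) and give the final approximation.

f(x) = e^(-x) - x
x₀ = 0.01, x₁ = 0.93

Secant formula: x_{n+1} = x_n - f(x_n)(x_n - x_{n-1})/(f(x_n) - f(x_{n-1}))

Iteration 1:
  f(0.010000) = 0.980050
  f(0.930000) = -0.535446
  x_2 = 0.930000 - (-0.535446)×(0.930000 - 0.010000)/(-0.535446 - 0.980050)
       = 0.604951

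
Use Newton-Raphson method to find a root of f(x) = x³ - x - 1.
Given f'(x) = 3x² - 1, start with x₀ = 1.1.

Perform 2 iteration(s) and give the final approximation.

f(x) = x³ - x - 1
f'(x) = 3x² - 1
x₀ = 1.1

Newton-Raphson formula: x_{n+1} = x_n - f(x_n)/f'(x_n)

Iteration 1:
  f(1.100000) = -0.769000
  f'(1.100000) = 2.630000
  x_1 = 1.100000 - (-0.769000)/2.630000 = 1.392395
Iteration 2:
  f(1.392395) = 0.307132
  f'(1.392395) = 4.816295
  x_2 = 1.392395 - 0.307132/4.816295 = 1.328626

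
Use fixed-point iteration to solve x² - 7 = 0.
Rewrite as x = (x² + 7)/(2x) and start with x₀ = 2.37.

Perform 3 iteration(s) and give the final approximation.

Equation: x² - 7 = 0
Fixed-point form: x = (x² + 7)/(2x)
x₀ = 2.37

x_1 = g(2.370000) = 2.661793
x_2 = g(2.661793) = 2.645800
x_3 = g(2.645800) = 2.645751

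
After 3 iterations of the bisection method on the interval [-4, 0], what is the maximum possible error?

Bisection error bound: |error| ≤ (b-a)/2^n
|error| ≤ (0 - (-4))/2^3 = 4/2^3
|error| ≤ 0.5000000000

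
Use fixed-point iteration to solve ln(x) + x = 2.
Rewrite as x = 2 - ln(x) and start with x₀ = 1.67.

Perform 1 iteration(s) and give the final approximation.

Equation: ln(x) + x = 2
Fixed-point form: x = 2 - ln(x)
x₀ = 1.67

x_1 = g(1.670000) = 1.487176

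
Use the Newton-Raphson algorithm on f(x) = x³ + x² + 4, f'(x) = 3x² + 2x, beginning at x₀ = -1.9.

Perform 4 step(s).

f(x) = x³ + x² + 4
f'(x) = 3x² + 2x
x₀ = -1.9

Newton-Raphson formula: x_{n+1} = x_n - f(x_n)/f'(x_n)

Iteration 1:
  f(-1.900000) = 0.751000
  f'(-1.900000) = 7.030000
  x_1 = -1.900000 - 0.751000/7.030000 = -2.006828
Iteration 2:
  f(-2.006828) = -0.054856
  f'(-2.006828) = 8.068419
  x_2 = -2.006828 - (-0.054856)/8.068419 = -2.000029
Iteration 3:
  f(-2.000029) = -0.000232
  f'(-2.000029) = 8.000290
  x_3 = -2.000029 - (-0.000232)/8.000290 = -2.000000
Iteration 4:
  f(-2.000000) = 0.000000
  f'(-2.000000) = 8.000000
  x_4 = -2.000000 - 0.000000/8.000000 = -2.000000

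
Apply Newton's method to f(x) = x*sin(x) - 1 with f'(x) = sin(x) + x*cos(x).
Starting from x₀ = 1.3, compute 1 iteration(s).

f(x) = x*sin(x) - 1
f'(x) = sin(x) + x*cos(x)
x₀ = 1.3

Newton-Raphson formula: x_{n+1} = x_n - f(x_n)/f'(x_n)

Iteration 1:
  f(1.300000) = 0.252626
  f'(1.300000) = 1.311307
  x_1 = 1.300000 - 0.252626/1.311307 = 1.107348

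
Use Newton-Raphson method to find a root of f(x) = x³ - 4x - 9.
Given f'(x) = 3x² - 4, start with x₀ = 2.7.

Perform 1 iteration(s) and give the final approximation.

f(x) = x³ - 4x - 9
f'(x) = 3x² - 4
x₀ = 2.7

Newton-Raphson formula: x_{n+1} = x_n - f(x_n)/f'(x_n)

Iteration 1:
  f(2.700000) = -0.117000
  f'(2.700000) = 17.870000
  x_1 = 2.700000 - (-0.117000)/17.870000 = 2.706547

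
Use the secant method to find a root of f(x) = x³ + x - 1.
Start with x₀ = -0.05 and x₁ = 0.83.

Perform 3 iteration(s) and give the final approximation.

f(x) = x³ + x - 1
x₀ = -0.05, x₁ = 0.83

Secant formula: x_{n+1} = x_n - f(x_n)(x_n - x_{n-1})/(f(x_n) - f(x_{n-1}))

Iteration 1:
  f(-0.050000) = -1.050125
  f(0.830000) = 0.401787
  x_2 = 0.830000 - 0.401787×(0.830000 - (-0.050000))/(0.401787 - (-1.050125))
       = 0.586478
Iteration 2:
  f(0.830000) = 0.401787
  f(0.586478) = -0.211799
  x_3 = 0.586478 - (-0.211799)×(0.586478 - 0.830000)/(-0.211799 - 0.401787)
       = 0.670537
Iteration 3:
  f(0.586478) = -0.211799
  f(0.670537) = -0.027975
  x_4 = 0.670537 - (-0.027975)×(0.670537 - 0.586478)/(-0.027975 - (-0.211799))
       = 0.683330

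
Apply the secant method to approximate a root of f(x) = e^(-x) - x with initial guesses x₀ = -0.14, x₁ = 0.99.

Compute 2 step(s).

f(x) = e^(-x) - x
x₀ = -0.14, x₁ = 0.99

Secant formula: x_{n+1} = x_n - f(x_n)(x_n - x_{n-1})/(f(x_n) - f(x_{n-1}))

Iteration 1:
  f(-0.140000) = 1.290274
  f(0.990000) = -0.618423
  x_2 = 0.990000 - (-0.618423)×(0.990000 - (-0.140000))/(-0.618423 - 1.290274)
       = 0.623877
Iteration 2:
  f(0.990000) = -0.618423
  f(0.623877) = -0.088014
  x_3 = 0.623877 - (-0.088014)×(0.623877 - 0.990000)/(-0.088014 - (-0.618423))
       = 0.563124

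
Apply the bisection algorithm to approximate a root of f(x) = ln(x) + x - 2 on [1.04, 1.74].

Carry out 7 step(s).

f(x) = ln(x) + x - 2
Initial interval: [1.04, 1.74]

Iteration 1:
  c_1 = (1.040000 + 1.740000)/2 = 1.390000
  f(c_1) = f(1.390000) = -0.280696
  f(a) × f(c) ≥ 0, new interval: [1.390000, 1.740000]
Iteration 2:
  c_2 = (1.390000 + 1.740000)/2 = 1.565000
  f(c_2) = f(1.565000) = 0.012886
  f(a) × f(c) < 0, new interval: [1.390000, 1.565000]
Iteration 3:
  c_3 = (1.390000 + 1.565000)/2 = 1.477500
  f(c_3) = f(1.477500) = -0.132149
  f(a) × f(c) ≥ 0, new interval: [1.477500, 1.565000]
Iteration 4:
  c_4 = (1.477500 + 1.565000)/2 = 1.521250
  f(c_4) = f(1.521250) = -0.059218
  f(a) × f(c) ≥ 0, new interval: [1.521250, 1.565000]
Iteration 5:
  c_5 = (1.521250 + 1.565000)/2 = 1.543125
  f(c_5) = f(1.543125) = -0.023065
  f(a) × f(c) ≥ 0, new interval: [1.543125, 1.565000]
Iteration 6:
  c_6 = (1.543125 + 1.565000)/2 = 1.554062
  f(c_6) = f(1.554062) = -0.005065
  f(a) × f(c) ≥ 0, new interval: [1.554062, 1.565000]
Iteration 7:
  c_7 = (1.554062 + 1.565000)/2 = 1.559531
  f(c_7) = f(1.559531) = 0.003917
  f(a) × f(c) < 0, new interval: [1.554062, 1.559531]

After 7 iteration(s), the approximation is c_7 = 1.559531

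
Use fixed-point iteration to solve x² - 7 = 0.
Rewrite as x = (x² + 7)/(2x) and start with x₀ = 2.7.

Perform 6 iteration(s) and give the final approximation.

Equation: x² - 7 = 0
Fixed-point form: x = (x² + 7)/(2x)
x₀ = 2.7

x_1 = g(2.700000) = 2.646296
x_2 = g(2.646296) = 2.645751
x_3 = g(2.645751) = 2.645751
x_4 = g(2.645751) = 2.645751
x_5 = g(2.645751) = 2.645751
x_6 = g(2.645751) = 2.645751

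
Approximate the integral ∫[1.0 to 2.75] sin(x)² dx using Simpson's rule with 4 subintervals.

f(x) = sin(x)²
a = 1.0, b = 2.75, n = 4
h = (b - a)/n = 0.437500

Simpson's rule: (h/3)[f(x₀) + 4f(x₁) + 2f(x₂) + ... + f(xₙ)]

x_0 = 1.0000, f(x_0) = 0.708073, coefficient = 1
x_1 = 1.4375, f(x_1) = 0.982337, coefficient = 4
x_2 = 1.8750, f(x_2) = 0.910280, coefficient = 2
x_3 = 2.3125, f(x_3) = 0.543639, coefficient = 4
x_4 = 2.7500, f(x_4) = 0.145665, coefficient = 1

I ≈ (0.437500/3) × 8.778202 = 1.280154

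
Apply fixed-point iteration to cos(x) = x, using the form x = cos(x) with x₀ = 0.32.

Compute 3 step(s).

Equation: cos(x) = x
Fixed-point form: x = cos(x)
x₀ = 0.32

x_1 = g(0.320000) = 0.949235
x_2 = g(0.949235) = 0.582305
x_3 = g(0.582305) = 0.835197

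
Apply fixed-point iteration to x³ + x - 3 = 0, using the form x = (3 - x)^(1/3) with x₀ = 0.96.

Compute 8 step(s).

Equation: x³ + x - 3 = 0
Fixed-point form: x = (3 - x)^(1/3)
x₀ = 0.96

x_1 = g(0.960000) = 1.268265
x_2 = g(1.268265) = 1.200864
x_3 = g(1.200864) = 1.216246
x_4 = g(1.216246) = 1.212770
x_5 = g(1.212770) = 1.213557
x_6 = g(1.213557) = 1.213379
x_7 = g(1.213379) = 1.213419
x_8 = g(1.213419) = 1.213410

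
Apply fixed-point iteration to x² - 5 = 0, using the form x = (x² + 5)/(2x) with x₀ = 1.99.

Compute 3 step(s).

Equation: x² - 5 = 0
Fixed-point form: x = (x² + 5)/(2x)
x₀ = 1.99

x_1 = g(1.990000) = 2.251281
x_2 = g(2.251281) = 2.236119
x_3 = g(2.236119) = 2.236068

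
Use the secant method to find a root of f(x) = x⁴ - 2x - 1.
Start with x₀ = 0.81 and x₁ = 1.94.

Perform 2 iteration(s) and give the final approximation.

f(x) = x⁴ - 2x - 1
x₀ = 0.81, x₁ = 1.94

Secant formula: x_{n+1} = x_n - f(x_n)(x_n - x_{n-1})/(f(x_n) - f(x_{n-1}))

Iteration 1:
  f(0.810000) = -2.189533
  f(1.940000) = 9.284685
  x_2 = 1.940000 - 9.284685×(1.940000 - 0.810000)/(9.284685 - (-2.189533))
       = 1.025629
Iteration 2:
  f(1.940000) = 9.284685
  f(1.025629) = -1.944734
  x_3 = 1.025629 - (-1.944734)×(1.025629 - 1.940000)/(-1.944734 - 9.284685)
       = 1.183981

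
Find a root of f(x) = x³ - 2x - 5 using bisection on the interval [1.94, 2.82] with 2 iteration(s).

f(x) = x³ - 2x - 5
Initial interval: [1.94, 2.82]

Iteration 1:
  c_1 = (1.940000 + 2.820000)/2 = 2.380000
  f(c_1) = f(2.380000) = 3.721272
  f(a) × f(c) < 0, new interval: [1.940000, 2.380000]
Iteration 2:
  c_2 = (1.940000 + 2.380000)/2 = 2.160000
  f(c_2) = f(2.160000) = 0.757696
  f(a) × f(c) < 0, new interval: [1.940000, 2.160000]

After 2 iteration(s), the approximation is c_2 = 2.160000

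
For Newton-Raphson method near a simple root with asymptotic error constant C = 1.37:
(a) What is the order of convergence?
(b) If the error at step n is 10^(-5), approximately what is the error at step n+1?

(a) Newton-Raphson has quadratic (order 2) convergence near simple roots.
    This means |e_{n+1}| ≈ C|e_n|².

(b) With |e_n| = 10^(-5) and C = 1.37:
    |e_{n+1}| ≈ 1.37 × (10^(-5))² = 1.37 × 10^(-10)

(a) 2 (quadratic); (b) |e_{n+1}| ≈ 1.370e-10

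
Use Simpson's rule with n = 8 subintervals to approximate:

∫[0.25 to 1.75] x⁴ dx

f(x) = x⁴
a = 0.25, b = 1.75, n = 8
h = (b - a)/n = 0.187500

Simpson's rule: (h/3)[f(x₀) + 4f(x₁) + 2f(x₂) + ... + f(xₙ)]

x_0 = 0.2500, f(x_0) = 0.003906, coefficient = 1
x_1 = 0.4375, f(x_1) = 0.036636, coefficient = 4
x_2 = 0.6250, f(x_2) = 0.152588, coefficient = 2
x_3 = 0.8125, f(x_3) = 0.435806, coefficient = 4
x_4 = 1.0000, f(x_4) = 1.000000, coefficient = 2
x_5 = 1.1875, f(x_5) = 1.988541, coefficient = 4
x_6 = 1.3750, f(x_6) = 3.574463, coefficient = 2
x_7 = 1.5625, f(x_7) = 5.960464, coefficient = 4
x_8 = 1.7500, f(x_8) = 9.378906, coefficient = 1

I ≈ (0.187500/3) × 52.522705 = 3.282669
Exact value: 3.282422
Error: 0.000247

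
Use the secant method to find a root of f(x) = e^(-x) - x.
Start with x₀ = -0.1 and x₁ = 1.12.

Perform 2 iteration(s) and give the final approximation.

f(x) = e^(-x) - x
x₀ = -0.1, x₁ = 1.12

Secant formula: x_{n+1} = x_n - f(x_n)(x_n - x_{n-1})/(f(x_n) - f(x_{n-1}))

Iteration 1:
  f(-0.100000) = 1.205171
  f(1.120000) = -0.793720
  x_2 = 1.120000 - (-0.793720)×(1.120000 - (-0.100000))/(-0.793720 - 1.205171)
       = 0.635562
Iteration 2:
  f(1.120000) = -0.793720
  f(0.635562) = -0.105924
  x_3 = 0.635562 - (-0.105924)×(0.635562 - 1.120000)/(-0.105924 - (-0.793720))
       = 0.560956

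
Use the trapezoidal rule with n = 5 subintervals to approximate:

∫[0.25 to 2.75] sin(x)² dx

f(x) = sin(x)²
a = 0.25, b = 2.75, n = 5
h = (b - a)/n = 0.500000

Trapezoidal rule: (h/2)[f(x₀) + 2f(x₁) + 2f(x₂) + ... + f(xₙ)]

x_0 = 0.2500, f(x_0) = 0.061209, coefficient = 1
x_1 = 0.7500, f(x_1) = 0.464631, coefficient = 2
x_2 = 1.2500, f(x_2) = 0.900572, coefficient = 2
x_3 = 1.7500, f(x_3) = 0.968228, coefficient = 2
x_4 = 2.2500, f(x_4) = 0.605398, coefficient = 2
x_5 = 2.7500, f(x_5) = 0.145665, coefficient = 1

I ≈ (0.500000/2) × 6.084533 = 1.521133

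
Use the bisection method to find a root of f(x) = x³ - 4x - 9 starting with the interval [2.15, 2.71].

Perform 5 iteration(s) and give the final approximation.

f(x) = x³ - 4x - 9
Initial interval: [2.15, 2.71]

Iteration 1:
  c_1 = (2.150000 + 2.710000)/2 = 2.430000
  f(c_1) = f(2.430000) = -4.371093
  f(a) × f(c) ≥ 0, new interval: [2.430000, 2.710000]
Iteration 2:
  c_2 = (2.430000 + 2.710000)/2 = 2.570000
  f(c_2) = f(2.570000) = -2.305407
  f(a) × f(c) ≥ 0, new interval: [2.570000, 2.710000]
Iteration 3:
  c_3 = (2.570000 + 2.710000)/2 = 2.640000
  f(c_3) = f(2.640000) = -1.160256
  f(a) × f(c) ≥ 0, new interval: [2.640000, 2.710000]
Iteration 4:
  c_4 = (2.640000 + 2.710000)/2 = 2.675000
  f(c_4) = f(2.675000) = -0.558703
  f(a) × f(c) ≥ 0, new interval: [2.675000, 2.710000]
Iteration 5:
  c_5 = (2.675000 + 2.710000)/2 = 2.692500
  f(c_5) = f(2.692500) = -0.250570
  f(a) × f(c) ≥ 0, new interval: [2.692500, 2.710000]

After 5 iteration(s), the approximation is c_5 = 2.692500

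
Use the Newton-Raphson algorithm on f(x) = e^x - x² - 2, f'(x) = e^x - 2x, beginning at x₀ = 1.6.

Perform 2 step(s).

f(x) = e^x - x² - 2
f'(x) = e^x - 2x
x₀ = 1.6

Newton-Raphson formula: x_{n+1} = x_n - f(x_n)/f'(x_n)

Iteration 1:
  f(1.600000) = 0.393032
  f'(1.600000) = 1.753032
  x_1 = 1.600000 - 0.393032/1.753032 = 1.375799
Iteration 2:
  f(1.375799) = 0.065415
  f'(1.375799) = 1.206639
  x_2 = 1.375799 - 0.065415/1.206639 = 1.321586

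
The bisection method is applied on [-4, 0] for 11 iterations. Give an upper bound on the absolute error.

Bisection error bound: |error| ≤ (b-a)/2^n
|error| ≤ (0 - (-4))/2^11 = 4/2^11
|error| ≤ 0.0019531250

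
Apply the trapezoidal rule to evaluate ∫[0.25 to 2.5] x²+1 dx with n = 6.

f(x) = x²+1
a = 0.25, b = 2.5, n = 6
h = (b - a)/n = 0.375000

Trapezoidal rule: (h/2)[f(x₀) + 2f(x₁) + 2f(x₂) + ... + f(xₙ)]

x_0 = 0.2500, f(x_0) = 1.062500, coefficient = 1
x_1 = 0.6250, f(x_1) = 1.390625, coefficient = 2
x_2 = 1.0000, f(x_2) = 2.000000, coefficient = 2
x_3 = 1.3750, f(x_3) = 2.890625, coefficient = 2
x_4 = 1.7500, f(x_4) = 4.062500, coefficient = 2
x_5 = 2.1250, f(x_5) = 5.515625, coefficient = 2
x_6 = 2.5000, f(x_6) = 7.250000, coefficient = 1

I ≈ (0.375000/2) × 40.031250 = 7.505859
Exact value: 7.453125
Error: 0.052734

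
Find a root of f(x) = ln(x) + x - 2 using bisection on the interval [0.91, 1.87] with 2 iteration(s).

f(x) = ln(x) + x - 2
Initial interval: [0.91, 1.87]

Iteration 1:
  c_1 = (0.910000 + 1.870000)/2 = 1.390000
  f(c_1) = f(1.390000) = -0.280696
  f(a) × f(c) ≥ 0, new interval: [1.390000, 1.870000]
Iteration 2:
  c_2 = (1.390000 + 1.870000)/2 = 1.630000
  f(c_2) = f(1.630000) = 0.118580
  f(a) × f(c) < 0, new interval: [1.390000, 1.630000]

After 2 iteration(s), the approximation is c_2 = 1.630000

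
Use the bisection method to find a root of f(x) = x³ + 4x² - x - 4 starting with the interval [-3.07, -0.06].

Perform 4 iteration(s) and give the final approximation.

f(x) = x³ + 4x² - x - 4
Initial interval: [-3.07, -0.06]

Iteration 1:
  c_1 = (-3.070000 + (-0.060000))/2 = -1.565000
  f(c_1) = f(-1.565000) = 3.528863
  f(a) × f(c) ≥ 0, new interval: [-1.565000, -0.060000]
Iteration 2:
  c_2 = (-1.565000 + (-0.060000))/2 = -0.812500
  f(c_2) = f(-0.812500) = -1.083252
  f(a) × f(c) < 0, new interval: [-1.565000, -0.812500]
Iteration 3:
  c_3 = (-1.565000 + (-0.812500))/2 = -1.188750
  f(c_3) = f(-1.188750) = 1.161402
  f(a) × f(c) ≥ 0, new interval: [-1.188750, -0.812500]
Iteration 4:
  c_4 = (-1.188750 + (-0.812500))/2 = -1.000625
  f(c_4) = f(-1.000625) = 0.003750
  f(a) × f(c) ≥ 0, new interval: [-1.000625, -0.812500]

After 4 iteration(s), the approximation is c_4 = -1.000625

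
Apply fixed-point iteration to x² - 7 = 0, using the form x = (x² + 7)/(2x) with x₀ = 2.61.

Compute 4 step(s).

Equation: x² - 7 = 0
Fixed-point form: x = (x² + 7)/(2x)
x₀ = 2.61

x_1 = g(2.610000) = 2.645996
x_2 = g(2.645996) = 2.645751
x_3 = g(2.645751) = 2.645751
x_4 = g(2.645751) = 2.645751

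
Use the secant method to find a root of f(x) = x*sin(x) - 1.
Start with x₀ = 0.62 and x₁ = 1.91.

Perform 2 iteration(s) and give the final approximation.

f(x) = x*sin(x) - 1
x₀ = 0.62, x₁ = 1.91

Secant formula: x_{n+1} = x_n - f(x_n)(x_n - x_{n-1})/(f(x_n) - f(x_{n-1}))

Iteration 1:
  f(0.620000) = -0.639758
  f(1.910000) = 0.801168
  x_2 = 1.910000 - 0.801168×(1.910000 - 0.620000)/(0.801168 - (-0.639758))
       = 1.192748
Iteration 2:
  f(1.910000) = 0.801168
  f(1.192748) = 0.108525
  x_3 = 1.192748 - 0.108525×(1.192748 - 1.910000)/(0.108525 - 0.801168)
       = 1.080368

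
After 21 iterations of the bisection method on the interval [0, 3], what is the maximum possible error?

Bisection error bound: |error| ≤ (b-a)/2^n
|error| ≤ (3 - 0)/2^21 = 3/2^21
|error| ≤ 0.0000014305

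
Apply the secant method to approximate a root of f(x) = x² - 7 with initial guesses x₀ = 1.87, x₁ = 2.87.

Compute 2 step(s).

f(x) = x² - 7
x₀ = 1.87, x₁ = 2.87

Secant formula: x_{n+1} = x_n - f(x_n)(x_n - x_{n-1})/(f(x_n) - f(x_{n-1}))

Iteration 1:
  f(1.870000) = -3.503100
  f(2.870000) = 1.236900
  x_2 = 2.870000 - 1.236900×(2.870000 - 1.870000)/(1.236900 - (-3.503100))
       = 2.609051
Iteration 2:
  f(2.870000) = 1.236900
  f(2.609051) = -0.192855
  x_3 = 2.609051 - (-0.192855)×(2.609051 - 2.870000)/(-0.192855 - 1.236900)
       = 2.644249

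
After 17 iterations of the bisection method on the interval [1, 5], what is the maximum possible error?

Bisection error bound: |error| ≤ (b-a)/2^n
|error| ≤ (5 - 1)/2^17 = 4/2^17
|error| ≤ 0.0000305176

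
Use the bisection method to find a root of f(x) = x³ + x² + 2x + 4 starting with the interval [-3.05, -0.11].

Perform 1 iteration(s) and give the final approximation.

f(x) = x³ + x² + 2x + 4
Initial interval: [-3.05, -0.11]

Iteration 1:
  c_1 = (-3.050000 + (-0.110000))/2 = -1.580000
  f(c_1) = f(-1.580000) = -0.607912
  f(a) × f(c) ≥ 0, new interval: [-1.580000, -0.110000]

After 1 iteration(s), the approximation is c_1 = -1.580000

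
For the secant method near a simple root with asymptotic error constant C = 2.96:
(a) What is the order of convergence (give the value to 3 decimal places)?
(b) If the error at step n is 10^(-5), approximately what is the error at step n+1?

(a) Secant method has superlinear convergence with order φ = (1+√5)/2 ≈ 1.618.
    This means |e_{n+1}| ≈ C|e_n|^1.618.

(b) With |e_n| = 10^(-5) and C = 2.96:
    |e_{n+1}| ≈ 2.96 × (10^(-5))^1.618 = 2.96 × 10^(-8.09)

(a) ≈ 1.618 (golden ratio); (b) |e_{n+1}| ≈ 2.405e-08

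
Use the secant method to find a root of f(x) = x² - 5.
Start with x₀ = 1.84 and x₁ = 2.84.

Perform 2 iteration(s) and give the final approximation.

f(x) = x² - 5
x₀ = 1.84, x₁ = 2.84

Secant formula: x_{n+1} = x_n - f(x_n)(x_n - x_{n-1})/(f(x_n) - f(x_{n-1}))

Iteration 1:
  f(1.840000) = -1.614400
  f(2.840000) = 3.065600
  x_2 = 2.840000 - 3.065600×(2.840000 - 1.840000)/(3.065600 - (-1.614400))
       = 2.184957
Iteration 2:
  f(2.840000) = 3.065600
  f(2.184957) = -0.225962
  x_3 = 2.184957 - (-0.225962)×(2.184957 - 2.840000)/(-0.225962 - 3.065600)
       = 2.229925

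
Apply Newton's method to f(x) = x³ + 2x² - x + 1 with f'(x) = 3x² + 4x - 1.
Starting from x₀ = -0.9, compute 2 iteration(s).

f(x) = x³ + 2x² - x + 1
f'(x) = 3x² + 4x - 1
x₀ = -0.9

Newton-Raphson formula: x_{n+1} = x_n - f(x_n)/f'(x_n)

Iteration 1:
  f(-0.900000) = 2.791000
  f'(-0.900000) = -2.170000
  x_1 = -0.900000 - 2.791000/(-2.170000) = 0.386175
Iteration 2:
  f(0.386175) = 0.969678
  f'(0.386175) = 0.992094
  x_2 = 0.386175 - 0.969678/0.992094 = -0.591230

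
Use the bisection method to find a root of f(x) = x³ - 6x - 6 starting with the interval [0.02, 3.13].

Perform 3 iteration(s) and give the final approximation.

f(x) = x³ - 6x - 6
Initial interval: [0.02, 3.13]

Iteration 1:
  c_1 = (0.020000 + 3.130000)/2 = 1.575000
  f(c_1) = f(1.575000) = -11.543016
  f(a) × f(c) ≥ 0, new interval: [1.575000, 3.130000]
Iteration 2:
  c_2 = (1.575000 + 3.130000)/2 = 2.352500
  f(c_2) = f(2.352500) = -7.095662
  f(a) × f(c) ≥ 0, new interval: [2.352500, 3.130000]
Iteration 3:
  c_3 = (2.352500 + 3.130000)/2 = 2.741250
  f(c_3) = f(2.741250) = -1.848510
  f(a) × f(c) ≥ 0, new interval: [2.741250, 3.130000]

After 3 iteration(s), the approximation is c_3 = 2.741250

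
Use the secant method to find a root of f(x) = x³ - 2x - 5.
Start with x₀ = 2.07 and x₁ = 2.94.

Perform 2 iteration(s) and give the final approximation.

f(x) = x³ - 2x - 5
x₀ = 2.07, x₁ = 2.94

Secant formula: x_{n+1} = x_n - f(x_n)(x_n - x_{n-1})/(f(x_n) - f(x_{n-1}))

Iteration 1:
  f(2.070000) = -0.270257
  f(2.940000) = 14.532184
  x_2 = 2.940000 - 14.532184×(2.940000 - 2.070000)/(14.532184 - (-0.270257))
       = 2.085884
Iteration 2:
  f(2.940000) = 14.532184
  f(2.085884) = -0.096269
  x_3 = 2.085884 - (-0.096269)×(2.085884 - 2.940000)/(-0.096269 - 14.532184)
       = 2.091505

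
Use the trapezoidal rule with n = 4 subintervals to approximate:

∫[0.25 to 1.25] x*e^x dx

f(x) = x*e^x
a = 0.25, b = 1.25, n = 4
h = (b - a)/n = 0.250000

Trapezoidal rule: (h/2)[f(x₀) + 2f(x₁) + 2f(x₂) + ... + f(xₙ)]

x_0 = 0.2500, f(x_0) = 0.321006, coefficient = 1
x_1 = 0.5000, f(x_1) = 0.824361, coefficient = 2
x_2 = 0.7500, f(x_2) = 1.587750, coefficient = 2
x_3 = 1.0000, f(x_3) = 2.718282, coefficient = 2
x_4 = 1.2500, f(x_4) = 4.362929, coefficient = 1

I ≈ (0.250000/2) × 14.944720 = 1.868090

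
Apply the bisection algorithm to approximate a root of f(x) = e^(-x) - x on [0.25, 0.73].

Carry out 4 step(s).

f(x) = e^(-x) - x
Initial interval: [0.25, 0.73]

Iteration 1:
  c_1 = (0.250000 + 0.730000)/2 = 0.490000
  f(c_1) = f(0.490000) = 0.122626
  f(a) × f(c) ≥ 0, new interval: [0.490000, 0.730000]
Iteration 2:
  c_2 = (0.490000 + 0.730000)/2 = 0.610000
  f(c_2) = f(0.610000) = -0.066649
  f(a) × f(c) < 0, new interval: [0.490000, 0.610000]
Iteration 3:
  c_3 = (0.490000 + 0.610000)/2 = 0.550000
  f(c_3) = f(0.550000) = 0.026950
  f(a) × f(c) ≥ 0, new interval: [0.550000, 0.610000]
Iteration 4:
  c_4 = (0.550000 + 0.610000)/2 = 0.580000
  f(c_4) = f(0.580000) = -0.020102
  f(a) × f(c) < 0, new interval: [0.550000, 0.580000]

After 4 iteration(s), the approximation is c_4 = 0.580000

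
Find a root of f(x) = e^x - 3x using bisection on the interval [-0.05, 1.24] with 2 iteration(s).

f(x) = e^x - 3x
Initial interval: [-0.05, 1.24]

Iteration 1:
  c_1 = (-0.050000 + 1.240000)/2 = 0.595000
  f(c_1) = f(0.595000) = 0.028031
  f(a) × f(c) ≥ 0, new interval: [0.595000, 1.240000]
Iteration 2:
  c_2 = (0.595000 + 1.240000)/2 = 0.917500
  f(c_2) = f(0.917500) = -0.249475
  f(a) × f(c) < 0, new interval: [0.595000, 0.917500]

After 2 iteration(s), the approximation is c_2 = 0.917500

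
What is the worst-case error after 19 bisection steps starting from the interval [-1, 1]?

Bisection error bound: |error| ≤ (b-a)/2^n
|error| ≤ (1 - (-1))/2^19 = 2/2^19
|error| ≤ 0.0000038147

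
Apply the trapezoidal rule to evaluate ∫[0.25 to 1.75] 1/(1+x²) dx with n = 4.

f(x) = 1/(1+x²)
a = 0.25, b = 1.75, n = 4
h = (b - a)/n = 0.375000

Trapezoidal rule: (h/2)[f(x₀) + 2f(x₁) + 2f(x₂) + ... + f(xₙ)]

x_0 = 0.2500, f(x_0) = 0.941176, coefficient = 1
x_1 = 0.6250, f(x_1) = 0.719101, coefficient = 2
x_2 = 1.0000, f(x_2) = 0.500000, coefficient = 2
x_3 = 1.3750, f(x_3) = 0.345946, coefficient = 2
x_4 = 1.7500, f(x_4) = 0.246154, coefficient = 1

I ≈ (0.375000/2) × 4.317424 = 0.809517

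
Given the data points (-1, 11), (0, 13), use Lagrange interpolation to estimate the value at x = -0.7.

Lagrange interpolation formula:
P(x) = Σ yᵢ × Lᵢ(x)
where Lᵢ(x) = Π_{j≠i} (x - xⱼ)/(xᵢ - xⱼ)

L_0(-0.7) = (-0.7 - 0)/(-1 - 0) = 0.700000
L_1(-0.7) = (-0.7 - (-1))/(0 - (-1)) = 0.300000

P(-0.7) = 11×L_0(-0.7) + 13×L_1(-0.7)
P(-0.7) = 11.600000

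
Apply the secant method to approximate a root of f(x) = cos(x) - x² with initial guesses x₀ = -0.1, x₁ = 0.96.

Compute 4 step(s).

f(x) = cos(x) - x²
x₀ = -0.1, x₁ = 0.96

Secant formula: x_{n+1} = x_n - f(x_n)(x_n - x_{n-1})/(f(x_n) - f(x_{n-1}))

Iteration 1:
  f(-0.100000) = 0.985004
  f(0.960000) = -0.348080
  x_2 = 0.960000 - (-0.348080)×(0.960000 - (-0.100000))/(-0.348080 - 0.985004)
       = 0.683225
Iteration 2:
  f(0.960000) = -0.348080
  f(0.683225) = 0.308745
  x_3 = 0.683225 - 0.308745×(0.683225 - 0.960000)/(0.308745 - (-0.348080))
       = 0.813325
Iteration 3:
  f(0.683225) = 0.308745
  f(0.813325) = 0.025589
  x_4 = 0.813325 - 0.025589×(0.813325 - 0.683225)/(0.025589 - 0.308745)
       = 0.825082
Iteration 4:
  f(0.813325) = 0.025589
  f(0.825082) = -0.002264
  x_5 = 0.825082 - (-0.002264)×(0.825082 - 0.813325)/(-0.002264 - 0.025589)
       = 0.824127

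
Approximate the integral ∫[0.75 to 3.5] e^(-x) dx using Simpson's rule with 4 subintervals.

f(x) = e^(-x)
a = 0.75, b = 3.5, n = 4
h = (b - a)/n = 0.687500

Simpson's rule: (h/3)[f(x₀) + 4f(x₁) + 2f(x₂) + ... + f(xₙ)]

x_0 = 0.7500, f(x_0) = 0.472367, coefficient = 1
x_1 = 1.4375, f(x_1) = 0.237521, coefficient = 4
x_2 = 2.1250, f(x_2) = 0.119433, coefficient = 2
x_3 = 2.8125, f(x_3) = 0.060055, coefficient = 4
x_4 = 3.5000, f(x_4) = 0.030197, coefficient = 1

I ≈ (0.687500/3) × 1.931732 = 0.442689
Exact value: 0.442169
Error: 0.000519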